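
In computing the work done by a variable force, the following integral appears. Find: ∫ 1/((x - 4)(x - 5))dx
Partial fractions: 1/((x-4)(x-5)) = A/(x-4) + B/(x-5)
A = -1, B = 1
∫ [-1· 1/(x-4) + 1· 1/(x-5)] dx
= (1)[ln|x-5| - ln|x-4|] + C

Answer: ln|(x-5)/(x-4)| + C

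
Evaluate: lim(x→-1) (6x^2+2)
Polynomial is continuous, so substitute x=-1:
6·(-1)^2 + 2=8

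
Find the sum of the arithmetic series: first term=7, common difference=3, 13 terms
Last term: a_n = 7 + (13 - 1)·3 = 43
Sum = n(a_1 + a_n)/2 = 13(7 + 43)/2 = 325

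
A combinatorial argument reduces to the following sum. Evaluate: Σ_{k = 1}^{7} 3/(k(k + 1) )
Partial fractions: 3/(k(k + 1))=3/k - 3/(k + 1)
Telescoping sum: 3(1 - 1/8)=3·7/8

Answer: 21/8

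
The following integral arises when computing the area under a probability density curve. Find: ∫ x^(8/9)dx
Power rule: ∫ x^(8/9) dx=x^(17/9)/(17/9) + C

Answer: (9/17)·x^(17/9) + C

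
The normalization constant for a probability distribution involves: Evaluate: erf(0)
erf(0)=0 (error function is odd and erf(0)=0 by definition)

Answer: 0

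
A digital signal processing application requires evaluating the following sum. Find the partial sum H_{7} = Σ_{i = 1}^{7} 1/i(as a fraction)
H_7 = 1 + 1/2 + 1/3 + ... + 1/7
= 363/140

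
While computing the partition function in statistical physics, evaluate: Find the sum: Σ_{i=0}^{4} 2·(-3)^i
Geometric series: S = a(1 - r^n)/(1 - r)
a = 2, r = -3, n = 5
S = 2(1 + 243)/4 = 122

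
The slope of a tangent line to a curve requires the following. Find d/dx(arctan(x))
d/dx[arctan(u)]=u'/(1 + u²), u=x, u'=1

Answer: 1/(1 + x²)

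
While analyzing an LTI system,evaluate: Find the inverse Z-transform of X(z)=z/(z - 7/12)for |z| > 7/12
Standard pair: z/(z-a) <-> a^n * u[n] for causal signals
With a=7/12: x[n]=(7/12)^n * u[n]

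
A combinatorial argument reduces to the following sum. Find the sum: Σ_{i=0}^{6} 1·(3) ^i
Geometric series: S=a(1 - r^n)/(1 - r)
a=1, r=3, n=7
S=1(1-2187)/-2=1093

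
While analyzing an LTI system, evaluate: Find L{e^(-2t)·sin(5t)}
First shifting: L{e^(at)f(t)}=F(s-a)
L{sin(5t)}=5/(s²+25)
Shift: 5/((s+2)²+25)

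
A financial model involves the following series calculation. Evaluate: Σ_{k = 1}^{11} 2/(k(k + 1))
Partial fractions: 2/(k(k + 1))=2/k - 2/(k + 1)
Telescoping sum: 2(1 - 1/12)=2·11/12

Answer: 11/6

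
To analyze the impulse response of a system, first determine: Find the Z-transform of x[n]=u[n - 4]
Using the time-shift property: Z{u[n-4]}=z^(-4)*z/(z-1)
=z^(-3)/(z-1)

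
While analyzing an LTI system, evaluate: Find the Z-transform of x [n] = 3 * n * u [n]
Z{n*u[n]} = z/(z-1)^2
By linearity: Z{3*n*u[n]} = 3z/(z-1)^2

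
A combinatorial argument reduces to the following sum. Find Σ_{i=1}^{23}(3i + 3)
=3·Σ i + 3·23=3·276 + 69=897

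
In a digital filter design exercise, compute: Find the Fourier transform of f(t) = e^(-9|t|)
Using the standard pair: F{e^(-a|t|)} = 2a/(a^2+omega^2)
With a = 9: F(omega) = 18/(81+omega^2)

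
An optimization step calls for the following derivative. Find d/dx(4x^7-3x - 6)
Power rule: d/dx(ax^n) = n·a·x^(n-1)
Term by term: 28·x^6 - 3

Answer: 28x^6 - 3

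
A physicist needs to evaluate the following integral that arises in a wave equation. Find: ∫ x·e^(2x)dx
Integration by parts: u=x, dv=e^(2x) dx
du=dx, v=e^(2x)/2
=x·e^(2x)/2 - ∫ e^(2x)/2 dx
=x·e^(2x)/2 - e^(2x)/4 + C

Answer: e^(2x)(x/2 - 1/4) + C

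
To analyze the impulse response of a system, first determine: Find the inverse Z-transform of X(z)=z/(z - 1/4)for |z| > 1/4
Standard pair: z/(z-a) <-> a^n*u[n] for causal signals
With a = 1/4: x[n] = (1/4)^n*u[n]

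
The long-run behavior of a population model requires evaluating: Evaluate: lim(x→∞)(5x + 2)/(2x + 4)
Divide numerator and denominator by x:
lim (5+2/x)/(2+4/x)=5/2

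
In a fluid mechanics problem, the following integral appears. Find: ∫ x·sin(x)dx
By parts: u=x, dv=sin(x) dx
du=dx, v=-cos(x)
=-x·cos(x) + sin(x) + C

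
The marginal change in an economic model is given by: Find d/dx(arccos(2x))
d/dx[arccos(u)] = -u'/√(1-u²), u = 2x, u' = 2

Answer: -2/√(1 - 4x²)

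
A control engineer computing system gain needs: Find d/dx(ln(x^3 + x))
Chain rule: d/dx[ln(u)] = u'/u where u = x^3+x
u' = 3x^2+1

Answer: (3x^2+1)/(x^3+x)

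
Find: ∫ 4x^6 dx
Using power rule: ∫ 4x^6 dx=4/7 x^7 + C=(4/7)x^7 + C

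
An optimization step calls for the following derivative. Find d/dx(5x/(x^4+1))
Quotient rule: (f/g)'=(f'g - fg')/g²
f=5x, f'=5
g=x^4 + 1, g'=4x^3

Answer: (5·(x^4 + 1) - 20x^4)/(x^4 + 1)²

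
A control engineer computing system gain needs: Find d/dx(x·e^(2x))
Product rule: (fg)' = f'g + fg'
f = x, f' = 1
g = e^(2x), g' = 2·e^(2x)

Answer: e^(2x) + 2x·e^(2x)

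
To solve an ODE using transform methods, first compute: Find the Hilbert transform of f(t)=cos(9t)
The Hilbert transform shifts each frequency component by -pi/2.
H{cos(wt)}=sin(wt)
With w=9: H{cos(9t)}=sin(9t)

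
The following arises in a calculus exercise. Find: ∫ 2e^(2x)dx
Since d/dx[e^(2x)] = 2e^(2x), we get 1 e^(2x)+C

Answer: e^(2x)+C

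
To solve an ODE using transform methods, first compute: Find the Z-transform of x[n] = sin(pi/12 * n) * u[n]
Z{sin(w0 * n) * u[n]}=z * sin(w0)/(z^2 - 2z * cos(w0) + 1)
With w0=pi/12: X(z)=z * sin(pi/12)/(z^2 - 2z * cos(pi/12) + 1)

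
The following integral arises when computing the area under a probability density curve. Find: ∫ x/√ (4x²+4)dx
Let u = 4x² + 4, du = 8x dx
∫ (1/8)·u^(-1/2) du = √u/4 + C

Answer: √(4x² + 4)/4 + C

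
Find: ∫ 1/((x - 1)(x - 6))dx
Partial fractions: 1/((x-1)(x-6)) = A/(x-1)+B/(x-6)
A = -1/5, B = 1/5
∫ [-1/5· 1/(x-1)+1/5· 1/(x-6)] dx
= (1/5)[ln|x-6| - ln|x-1|]+C

Answer: (1/5)·ln|(x-6)/(x-1)|+C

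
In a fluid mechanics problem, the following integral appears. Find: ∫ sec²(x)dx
Since d/dx[tan(x)] = sec²(x), integral = tan(x)+C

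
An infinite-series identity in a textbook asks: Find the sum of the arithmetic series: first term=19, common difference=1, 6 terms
Last term: a_n=19 + (6 - 1)·1=24
Sum=n(a_1 + a_n)/2=6(19 + 24)/2=129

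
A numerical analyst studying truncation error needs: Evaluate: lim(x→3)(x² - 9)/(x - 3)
Factor: (x² - 9) = (x-3)(x + 3)
Cancel (x-3): lim(x→3) (x + 3) = 6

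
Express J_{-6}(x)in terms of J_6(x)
For integer n: J_{-n}(x) = (-1)^n J_n(x)
With n = 6: J_{-6}(x) = (-1)^6 J_6(x) = J_6(x)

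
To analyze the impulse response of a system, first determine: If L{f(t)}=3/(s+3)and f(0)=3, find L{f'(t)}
L{f'(t)}=s·F(s) - f(0)=3s/(s+3)-3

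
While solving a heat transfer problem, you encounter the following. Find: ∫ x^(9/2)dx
Power rule: ∫ x^(9/2) dx = x^(11/2)/(11/2)+C

Answer: (2/11)·x^(11/2)+C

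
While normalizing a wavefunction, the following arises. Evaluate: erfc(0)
erfc(x) = 1 - erf(x); erfc(0) = 1 - erf(0) = 1-0 = 1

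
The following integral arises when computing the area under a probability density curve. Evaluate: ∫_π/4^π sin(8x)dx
Antiderivative: -cos(8x)/8
Evaluate at bounds: [-cos(8·π)/8] - [-cos(8·π/4)/8]
=(-(1)+(1))/8=0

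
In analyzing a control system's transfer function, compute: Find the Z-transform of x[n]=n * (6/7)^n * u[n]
Using the property Z{n * a^n * u[n]}=az/(z-a)^2
With a=6/7: X(z)=(6/7)z/(z - 6/7)^2, |z| > 6/7

Answer: (6/7)z/(z - 6/7)^2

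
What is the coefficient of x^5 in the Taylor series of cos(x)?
cos(x) has only even powers. Coefficient of x^5 = 0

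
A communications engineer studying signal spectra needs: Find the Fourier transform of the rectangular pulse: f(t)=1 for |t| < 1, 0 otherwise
F(omega) = integral from -1 to 1 of e^(-j * omega * t) dt
= 2 * sin(1 * omega)/omega = 2 * sinc(1 * omega/pi)

Answer: 2 * sin(1 * omega)/omega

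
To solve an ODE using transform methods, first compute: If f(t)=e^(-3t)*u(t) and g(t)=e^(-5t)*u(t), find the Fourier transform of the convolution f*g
By the convolution theorem: F{f*g}=F(omega)*G(omega)
F(omega)=1/(3 + j*omega), G(omega)=1/(5 + j*omega)
F{f*g}=1/((3 + j*omega)(5 + j*omega))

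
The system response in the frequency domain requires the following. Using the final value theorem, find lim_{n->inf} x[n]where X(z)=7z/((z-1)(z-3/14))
Final value theorem: lim x[n]=lim_{z->1} (z-1)*X(z)
(z-1)*X(z)=7z/(z-3/14)
As z->1: 7/(1 - 3/14)=7/(11/14)=98/11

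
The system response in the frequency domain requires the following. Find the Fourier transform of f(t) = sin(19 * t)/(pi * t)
sin(W * t)/(pi * t)=(W/pi) * sinc(W * t/pi) is the impulse response of the ideal low-pass filter with cutoff W (here W=19).
Its Fourier transform is a rectangular function:
F(omega)=1 for |omega| < 19, 0 otherwise

Answer: rect(omega/38) [i.e., 1 for |omega| < 19, 0 otherwise]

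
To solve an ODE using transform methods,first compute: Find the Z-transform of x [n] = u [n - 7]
Using the time-shift property: Z{u[n-7]}=z^(-7) * z/(z-1)
=z^(-6)/(z-1)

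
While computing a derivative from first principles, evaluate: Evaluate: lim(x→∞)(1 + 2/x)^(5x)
Rewrite as [(1+2/x)^x]^5.
lim(1+2/x)^x=e^2, so limit=(e^2)^5=e^10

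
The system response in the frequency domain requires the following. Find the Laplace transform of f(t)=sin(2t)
L{sin(wt)}=w/(s²+w²)
L{sin(2t)}=2/(s²+4)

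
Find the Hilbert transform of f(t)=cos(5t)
The Hilbert transform shifts each frequency component by -pi/2.
H{cos(wt)}=sin(wt)
With w=5: H{cos(5t)}=sin(5t)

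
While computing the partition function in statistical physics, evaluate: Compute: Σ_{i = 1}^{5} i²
Using formula: Σ i^2 = n(n+1)(2n+1)/6 = 5·6·11/6 = 55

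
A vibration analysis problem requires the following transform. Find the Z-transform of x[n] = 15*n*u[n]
Z{n * u[n]}=z/(z-1)^2
By linearity: Z{15 * n * u[n]}=15z/(z-1)^2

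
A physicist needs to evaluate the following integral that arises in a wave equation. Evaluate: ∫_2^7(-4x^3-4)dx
Step 1: Find antiderivative F(x) = -x^4-4x
Step 2: F(7) - F(2) = -2429 - (-24) = -2405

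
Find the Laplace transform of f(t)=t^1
L{t^n} = n!/s^(n+1)
L{t^1} = 1!/s^2 = 1/s^2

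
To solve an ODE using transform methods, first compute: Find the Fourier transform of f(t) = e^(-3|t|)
Using the standard pair: F{e^(-a|t|)}=2a/(a^2+omega^2)
With a=3: F(omega)=6/(9+omega^2)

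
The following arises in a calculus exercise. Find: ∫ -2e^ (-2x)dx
Since d/dx[e^(-2x)] = -2e^(-2x), we get 1 e^(-2x)+C

Answer: e^(-2x)+C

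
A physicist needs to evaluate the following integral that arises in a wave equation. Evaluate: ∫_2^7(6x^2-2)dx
Step 1: Find antiderivative F(x)=2x^3-2x
Step 2: F(7) - F(2)=672 - (12)=660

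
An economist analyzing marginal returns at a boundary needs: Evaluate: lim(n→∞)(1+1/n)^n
This is the definition of e^1: lim(1+1/n)^n=e^1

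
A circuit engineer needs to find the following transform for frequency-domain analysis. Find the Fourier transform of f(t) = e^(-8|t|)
Using the standard pair: F{e^(-a|t|)} = 2a/(a^2 + omega^2)
With a = 8: F(omega) = 16/(64 + omega^2)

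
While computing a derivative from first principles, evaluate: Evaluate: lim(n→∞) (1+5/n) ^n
This is the definition of e^5: lim(1 + 5/n)^n = e^5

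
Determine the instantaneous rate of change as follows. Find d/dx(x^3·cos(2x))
Product rule: (fg)'=f'g+fg'
f=x^3, f'=3x^2
g=cos(2x), g'=-2·sin(2x)

Answer: 3x^2·cos(2x)-2x^3·sin(2x)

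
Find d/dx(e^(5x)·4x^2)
Product rule: (fg)'=f'g+fg'
f=e^(5x), f'=5·e^(5x)
g=4x^2, g'=8x

Answer: 20·e^(5x)·x^2+8·e^(5x)·x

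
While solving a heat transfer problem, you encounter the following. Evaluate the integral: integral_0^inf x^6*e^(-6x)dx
This is a Gamma integral. Substitute u=6x (du=6 dx):
integral_0^inf x^6*e^(-6x) dx=(1/6^7) integral_0^inf u^6*e^(-u) du
=Gamma(7)/6^7=6!/6^7=720/279936

Answer: 5/1944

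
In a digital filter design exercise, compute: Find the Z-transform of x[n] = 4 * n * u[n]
Z{n * u[n]} = z/(z-1)^2
By linearity: Z{4 * n * u[n]} = 4z/(z-1)^2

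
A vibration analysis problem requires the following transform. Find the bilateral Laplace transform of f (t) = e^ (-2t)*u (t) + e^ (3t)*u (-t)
For e^(-2t) * u(t): L=1/(s+2), Re(s) > -2
For e^(3t) * u(-t): L=-1/(s-3), Re(s) < 3
Combined: F(s)=1/(s+2)-1/(s-3), -2 < Re(s) < 3

Answer: 1/(s+2)-1/(s-3), ROC: -2 < Re(s) < 3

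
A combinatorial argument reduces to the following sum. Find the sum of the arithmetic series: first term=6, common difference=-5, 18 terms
Last term: a_n=6 + (18 - 1)·-5=-79
Sum=n(a_1 + a_n)/2=18(6 + (-79))/2=-657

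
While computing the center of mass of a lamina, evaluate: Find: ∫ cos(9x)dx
Using substitution u = 9x: ∫ cos(u) du/9 = sin(u)/9+C

Answer: (1/9)sin(9x)+C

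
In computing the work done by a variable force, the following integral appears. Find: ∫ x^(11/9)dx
Power rule: ∫ x^(11/9) dx = x^(20/9)/(20/9) + C

Answer: (9/20)·x^(20/9) + C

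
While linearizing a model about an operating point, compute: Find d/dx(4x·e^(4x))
Product rule: (fg)' = f'g+fg'
f = 4x, f' = 4
g = e^(4x), g' = 4·e^(4x)

Answer: 4·e^(4x)+16x·e^(4x)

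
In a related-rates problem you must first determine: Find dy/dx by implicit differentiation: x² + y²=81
Differentiate both sides: 2x + 2y·(dy/dx)=0
Solve: dy/dx=-2x/(2y)=-x/y

Answer: dy/dx=-x/y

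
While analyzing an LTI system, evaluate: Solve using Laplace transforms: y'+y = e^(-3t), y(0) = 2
Take L: sY - 2+Y = 1/(s+3)
Y(s+1) = 1/(s+3)+2
Y = 1/((s+3)(s+1))+2/(s+1)
Partial fractions: 1/((s+3)(s+1)) = -(1/2)/(s+3)+(1/2)/(s+1)
So Y = -(1/2)/(s+3)+(5/2)/(s+1)
Inverse Laplace transform (L^(-1){1/(s+3)} = e^(-3t), L^(-1){1/(s+1)} = e^(-t)):

Answer: y(t) = (-1/2)·e^(-3t)+(5/2)·e^(-t)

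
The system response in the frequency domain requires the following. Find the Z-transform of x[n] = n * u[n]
Standard pair: Z{n * u[n]} = z/(z-1)^2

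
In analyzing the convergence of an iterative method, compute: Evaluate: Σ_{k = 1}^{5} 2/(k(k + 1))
Partial fractions: 2/(k(k + 1))=2/k - 2/(k + 1)
Telescoping sum: 2(1 - 1/6)=2·5/6

Answer: 5/3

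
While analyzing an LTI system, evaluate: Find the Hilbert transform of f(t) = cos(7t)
The Hilbert transform shifts each frequency component by -pi/2.
H{cos(wt)}=sin(wt)
With w=7: H{cos(7t)}=sin(7t)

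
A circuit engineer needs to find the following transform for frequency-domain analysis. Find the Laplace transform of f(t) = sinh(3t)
L{sinh(at)}=a/(s²-a²)
L{sinh(3t)}=3/(s²-9)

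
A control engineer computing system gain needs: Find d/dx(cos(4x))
Chain rule: d/dx[cos(u)]=-sin(u)·u' where u=4x
u'=4

Answer: -4·sin(4x)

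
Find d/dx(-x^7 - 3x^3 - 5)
Power rule: d/dx(ax^n) = n·a·x^(n-1)
Term by term: -7·x^6-9·x^2

Answer: -7x^6-9x^2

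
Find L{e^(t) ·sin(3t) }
First shifting: L{e^(at)f(t)}=F(s-a)
L{sin(3t)}=3/(s² + 9)
Shift: 3/((s-1)² + 9)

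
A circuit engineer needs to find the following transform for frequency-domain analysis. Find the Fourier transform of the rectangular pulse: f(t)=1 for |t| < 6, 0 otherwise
F(omega) = integral from -6 to 6 of e^(-j*omega*t) dt
= 2*sin(6*omega)/omega = 12*sinc(6*omega/pi)

Answer: 2*sin(6*omega)/omega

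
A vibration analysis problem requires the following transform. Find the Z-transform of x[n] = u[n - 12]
Using the time-shift property: Z{u[n-12]}=z^(-12) * z/(z-1)
=z^(-11)/(z-1)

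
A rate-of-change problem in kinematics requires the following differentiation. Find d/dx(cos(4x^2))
Chain rule: d/dx[cos(u)]=-sin(u)·u' where u=4x^2
u'=8x

Answer: -8x·sin(4x^2)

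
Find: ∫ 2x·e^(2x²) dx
Let u=2x², du=4x dx
∫ (1/2)e^u du=e^u/2+C

Answer: e^(2x²)/2+C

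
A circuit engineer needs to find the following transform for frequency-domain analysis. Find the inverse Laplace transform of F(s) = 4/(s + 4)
L^(-1){4/(s-a)} = c·e^(at)
Here a = -4, c = 4

Answer: 4e^(-4t)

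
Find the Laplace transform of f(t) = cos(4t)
L{cos(wt)}=s/(s² + w²)
L{cos(4t)}=s/(s² + 16)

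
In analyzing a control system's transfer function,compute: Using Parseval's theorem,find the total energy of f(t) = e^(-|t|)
Parseval's theorem: E=integral |f(t)|^2 dt=(1/2pi) integral |F(omega)|^2 domega
E=integral_{-inf}^{inf} e^(-2|t|) dt=2*integral_0^inf e^(-2t) dt=2/(2*1)=1/1

Answer: 1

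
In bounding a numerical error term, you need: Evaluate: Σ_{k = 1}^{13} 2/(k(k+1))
Partial fractions: 2/(k(k + 1)) = 2/k - 2/(k + 1)
Telescoping sum: 2(1 - 1/14) = 2·13/14

Answer: 13/7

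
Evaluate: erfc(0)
erfc(x) = 1 - erf(x); erfc(0) = 1 - erf(0) = 1 - 0 = 1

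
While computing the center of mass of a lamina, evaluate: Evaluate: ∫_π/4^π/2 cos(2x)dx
Antiderivative: sin(2x)/2
Evaluate at bounds: [sin(2·π/2)/2] - [sin(2·π/4)/2]
=((0) - (1))/2=-1/2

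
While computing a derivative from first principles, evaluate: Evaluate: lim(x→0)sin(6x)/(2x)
L'Hôpital (0/0): lim 6cos(6x)/2 = 6/2

Answer: 3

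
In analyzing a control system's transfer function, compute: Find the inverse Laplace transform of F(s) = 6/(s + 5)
L^(-1){6/(s-a)} = c·e^(at)
Here a = -5, c = 6

Answer: 6e^(-5t)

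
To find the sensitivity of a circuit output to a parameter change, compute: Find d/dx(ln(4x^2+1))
Chain rule: d/dx[ln(u)] = u'/u where u = 4x^2+1
u' = 8x

Answer: (8x)/(4x^2+1)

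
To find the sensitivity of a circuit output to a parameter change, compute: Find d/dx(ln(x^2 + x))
Chain rule: d/dx[ln(u)]=u'/u where u=x^2+x
u'=2x+1

Answer: (2x+1)/(x^2+x)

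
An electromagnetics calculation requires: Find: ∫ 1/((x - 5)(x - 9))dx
Partial fractions: 1/((x-5)(x-9)) = A/(x-5)+B/(x-9)
A = -1/4, B = 1/4
∫ [-1/4· 1/(x-5)+1/4· 1/(x-9)] dx
= (1/4)[ln|x-9| - ln|x-5|]+C

Answer: (1/4)·ln|(x-9)/(x-5)|+C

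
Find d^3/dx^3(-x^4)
Apply power rule 3 times:
d^1: -4x^3
d^2: -12x^2
d^3: -24x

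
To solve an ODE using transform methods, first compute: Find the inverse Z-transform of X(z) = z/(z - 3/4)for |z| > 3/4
Standard pair: z/(z-a) <-> a^n * u[n] for causal signals
With a = 3/4: x[n] = (3/4)^n * u[n]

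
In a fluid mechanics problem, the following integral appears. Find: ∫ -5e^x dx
Since d/dx[e^x] = + e^x, we get -5e^x + C

Answer: -5e^x + C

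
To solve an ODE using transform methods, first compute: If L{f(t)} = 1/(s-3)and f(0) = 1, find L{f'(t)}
L{f'(t)}=s·F(s) - f(0)=s/(s-3)-1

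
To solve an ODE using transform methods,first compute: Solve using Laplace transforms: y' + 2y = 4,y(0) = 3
Take L of both sides: sY(s)-3+2Y(s)=4/s
Y(s)(s+2)=4/s+3
Y(s)=4/(s(s+2))+3/(s+2)
Partial fractions: 4/(s(s+2))=2/s - 2/(s+2)
So Y(s)=2/s+1/(s+2)
Inverse transform (L^(-1){1/s}=1, L^(-1){1/(s+2)}=e^(-2t)):

Answer: y(t)=2+e^(-2t)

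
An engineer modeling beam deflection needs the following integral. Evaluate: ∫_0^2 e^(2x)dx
Antiderivative: (1/2)e^(2x)
Evaluate: (1/2)(e^4-1)

Answer: (e^4-1)/2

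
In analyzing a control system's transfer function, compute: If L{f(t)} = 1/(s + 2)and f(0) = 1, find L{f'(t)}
L{f'(t)}=s·F(s) - f(0)=s/(s+2)-1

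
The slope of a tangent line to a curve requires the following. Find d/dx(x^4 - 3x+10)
Power rule: d/dx(ax^n)=n·a·x^(n-1)
Term by term: 4·x^3 - 3

Answer: 4x^3 - 3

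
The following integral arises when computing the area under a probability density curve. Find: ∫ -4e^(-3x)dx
Since d/dx[e^(-3x)] = -3e^(-3x), we get 4/3 e^(-3x) + C

Answer: (4/3)e^(-3x) + C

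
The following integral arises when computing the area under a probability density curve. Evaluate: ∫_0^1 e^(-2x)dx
Antiderivative: (1/(-2))e^(-2x)
Evaluate: (1/(-2))(e^-2-1)

Answer: (e^-2-1)/(-2)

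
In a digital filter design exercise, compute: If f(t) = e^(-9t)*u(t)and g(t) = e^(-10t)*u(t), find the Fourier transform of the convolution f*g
By the convolution theorem: F{f*g}=F(omega)*G(omega)
F(omega)=1/(9+j*omega), G(omega)=1/(10+j*omega)
F{f*g}=1/((9+j*omega)(10+j*omega))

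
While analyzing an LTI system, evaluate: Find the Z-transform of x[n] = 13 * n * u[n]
Z{n * u[n]} = z/(z-1)^2
By linearity: Z{13 * n * u[n]} = 13z/(z-1)^2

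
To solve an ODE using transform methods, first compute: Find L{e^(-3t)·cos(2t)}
First shifting: L{e^(at)f(t)}=F(s-a)
L{cos(2t)}=s/(s²+4)
Shift: (s+3)/((s+3)²+4)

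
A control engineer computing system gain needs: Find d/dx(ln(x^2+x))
Chain rule: d/dx[ln(u)]=u'/u where u=x^2+x
u'=2x+1

Answer: (2x+1)/(x^2+x)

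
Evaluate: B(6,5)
B(x,y)=Γ(x)Γ(y)/Γ(x + y)=(x-1)!(y-1)!/(x + y-1)!
B(6,5)=5!·4!/10!=1/1260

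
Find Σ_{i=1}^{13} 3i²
=3·n(n + 1)(2n + 1)/6=3·13·14·27/6=2457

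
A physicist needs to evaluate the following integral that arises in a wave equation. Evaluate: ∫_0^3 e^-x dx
Antiderivative: -e^-x
Evaluate: -(e^-3-1)

Answer: (e^-3-1)/(-1)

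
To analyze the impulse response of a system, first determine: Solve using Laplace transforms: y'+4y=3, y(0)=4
Take L of both sides: sY(s) - 4 + 4Y(s)=3/s
Y(s)(s + 4)=3/s + 4
Y(s)=3/(s(s + 4)) + 4/(s + 4)
Partial fractions: 3/(s(s + 4))=(3/4)/s - (3/4)/(s + 4)
So Y(s)=(3/4)/s + (13/4)/(s + 4)
Inverse transform (L^(-1){1/s}=1, L^(-1){1/(s + 4)}=e^(-4t)):

Answer: y(t)=3/4 + (13/4)·e^(-4t)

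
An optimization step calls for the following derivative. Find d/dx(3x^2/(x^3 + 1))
Quotient rule: (f/g)' = (f'g - fg')/g²
f = 3x^2, f' = 6x
g = x^3 + 1, g' = 3x^2

Answer: (6x·(x^3 + 1) - 9x^4)/(x^3 + 1)²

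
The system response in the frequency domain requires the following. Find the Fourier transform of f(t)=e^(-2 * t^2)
The Fourier transform of a Gaussian e^(-a * t^2) is sqrt(pi/a) * e^(-omega^2/(4a)).
With a = 2: F(omega) = sqrt(pi/2) * e^(-omega^2/8)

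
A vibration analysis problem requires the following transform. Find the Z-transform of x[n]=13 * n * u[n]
Z{n * u[n]} = z/(z-1)^2
By linearity: Z{13 * n * u[n]} = 13z/(z-1)^2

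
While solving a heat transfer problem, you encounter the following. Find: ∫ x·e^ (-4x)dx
Integration by parts: u = x, dv = e^(-4x) dx
du = dx, v = e^(-4x)/(-4)
= x·e^(-4x)/(-4) - ∫ e^(-4x)/(-4) dx
= x·e^(-4x)/(-4) - e^(-4x)/16 + C

Answer: e^(-4x)(x/(-4) - 1/16) + C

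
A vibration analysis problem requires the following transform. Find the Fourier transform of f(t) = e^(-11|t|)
Using the standard pair: F{e^(-a|t|)} = 2a/(a^2 + omega^2)
With a = 11: F(omega) = 22/(121 + omega^2)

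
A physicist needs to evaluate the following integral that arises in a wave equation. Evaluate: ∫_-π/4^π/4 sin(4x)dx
Antiderivative: -cos(4x)/4
Evaluate at bounds: [-cos(4·π/4)/4] - [-cos(4·-π/4)/4]
= (-(-1)+(-1))/4 = 0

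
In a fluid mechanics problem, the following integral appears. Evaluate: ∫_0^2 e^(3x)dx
Antiderivative: (1/3)e^(3x)
Evaluate: (1/3)(e^6 - 1)

Answer: (e^6 - 1)/3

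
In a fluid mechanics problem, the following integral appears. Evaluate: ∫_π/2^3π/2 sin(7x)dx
Antiderivative: -cos(7x)/7
Evaluate at bounds: [-cos(7·3π/2)/7] - [-cos(7·π/2)/7]
=(-(0)+(0))/7=0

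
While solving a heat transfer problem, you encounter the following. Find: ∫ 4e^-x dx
Since d/dx[e^-x]=- e^-x, we get -4e^-x+C

Answer: -4e^-x+C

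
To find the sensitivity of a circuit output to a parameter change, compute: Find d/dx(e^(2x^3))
Chain rule: d/dx[e^u] = e^u · u' where u = 2x^3
u' = 6x^2

Answer: 6x^2·e^(2x^3)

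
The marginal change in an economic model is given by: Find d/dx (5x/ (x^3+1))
Quotient rule: (f/g)' = (f'g - fg')/g²
f = 5x, f' = 5
g = x^3 + 1, g' = 3x^2

Answer: (5·(x^3 + 1) - 15x^3)/(x^3 + 1)²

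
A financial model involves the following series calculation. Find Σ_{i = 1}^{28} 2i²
= 2·n(n+1)(2n+1)/6 = 2·28·29·57/6 = 15428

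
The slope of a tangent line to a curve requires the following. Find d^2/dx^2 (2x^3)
Apply power rule 2 times:
d^1: 6x^2
d^2: 12x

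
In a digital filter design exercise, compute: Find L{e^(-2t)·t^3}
First shifting: L{e^(at)f(t)} = F(s-a)
L{t^3} = 6/s^4
Shift s → s+2: 6/(s+2)^4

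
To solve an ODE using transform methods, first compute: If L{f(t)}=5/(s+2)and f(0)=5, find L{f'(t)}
L{f'(t)} = s·F(s) - f(0) = 5s/(s+2)-5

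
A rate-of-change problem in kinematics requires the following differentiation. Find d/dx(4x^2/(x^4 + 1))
Quotient rule: (f/g)'=(f'g - fg')/g²
f=4x^2, f'=8x
g=x^4 + 1, g'=4x^3

Answer: (8x·(x^4 + 1) - 16x^5)/(x^4 + 1)²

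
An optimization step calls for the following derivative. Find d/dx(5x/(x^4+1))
Quotient rule: (f/g)'=(f'g - fg')/g²
f=5x, f'=5
g=x^4+1, g'=4x^3

Answer: (5·(x^4+1)-20x^4)/(x^4+1)²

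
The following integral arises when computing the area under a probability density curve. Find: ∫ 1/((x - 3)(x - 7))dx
Partial fractions: 1/((x-3)(x-7)) = A/(x-3) + B/(x-7)
A = -1/4, B = 1/4
∫ [-1/4· 1/(x-3) + 1/4· 1/(x-7)] dx
= (1/4)[ln|x-7| - ln|x-3|] + C

Answer: (1/4)·ln|(x-7)/(x-3)| + C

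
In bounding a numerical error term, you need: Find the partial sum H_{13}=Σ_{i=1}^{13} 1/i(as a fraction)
H_13=1+1/2+1/3+...+1/13
=1145993/360360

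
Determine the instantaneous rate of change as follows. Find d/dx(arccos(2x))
d/dx[arccos(u)] = -u'/√(1-u²), u = 2x, u' = 2

Answer: -2/√(1 - 4x²)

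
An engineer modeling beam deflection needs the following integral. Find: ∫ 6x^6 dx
Using power rule: ∫ 6x^6 dx=6/7 x^7 + C=(6/7)x^7 + C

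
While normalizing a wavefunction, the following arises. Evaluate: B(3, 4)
B(x,y) = Γ(x)Γ(y)/Γ(x+y) = (x-1)!(y-1)!/(x+y-1)!
B(3,4) = 2!·3!/6! = 1/60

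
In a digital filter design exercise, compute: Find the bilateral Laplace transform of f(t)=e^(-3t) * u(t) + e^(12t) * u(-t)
For e^(-3t) * u(t): L = 1/(s + 3), Re(s) > -3
For e^(12t) * u(-t): L = -1/(s-12), Re(s) < 12
Combined: F(s) = 1/(s + 3) - 1/(s-12), -3 < Re(s) < 12

Answer: 1/(s + 3) - 1/(s-12), ROC: -3 < Re(s) < 12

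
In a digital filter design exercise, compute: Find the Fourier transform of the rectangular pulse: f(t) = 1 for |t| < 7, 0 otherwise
F(omega)=integral from -7 to 7 of e^(-j*omega*t) dt
=2*sin(7*omega)/omega=14*sinc(7*omega/pi)

Answer: 2*sin(7*omega)/omega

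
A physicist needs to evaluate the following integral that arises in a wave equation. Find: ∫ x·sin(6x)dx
By parts: u=x, dv=sin(6x) dx
du=dx, v=-cos(6x)/6
=-x·cos(6x)/6 + sin(6x)/6² + C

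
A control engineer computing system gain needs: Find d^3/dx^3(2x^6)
Apply power rule 3 times:
d^1: 12x^5
d^2: 60x^4
d^3: 240x^3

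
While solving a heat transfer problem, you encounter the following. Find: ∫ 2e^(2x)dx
Since d/dx[e^(2x)]=2e^(2x), we get 1 e^(2x) + C

Answer: e^(2x) + C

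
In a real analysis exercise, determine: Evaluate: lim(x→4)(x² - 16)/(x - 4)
Factor: (x² - 16) = (x-4)(x + 4)
Cancel (x-4): lim(x→4) (x + 4) = 8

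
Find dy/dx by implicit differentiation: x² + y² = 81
Differentiate both sides: 2x + 2y·(dy/dx) = 0
Solve: dy/dx = -2x/(2y) = -x/y

Answer: dy/dx = -x/y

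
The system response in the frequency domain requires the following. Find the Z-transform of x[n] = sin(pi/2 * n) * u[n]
Z{sin(w0*n)*u[n]} = z*sin(w0)/(z^2 - 2z*cos(w0) + 1)
With w0 = pi/2: X(z) = z*sin(pi/2)/(z^2 - 2z*cos(pi/2) + 1)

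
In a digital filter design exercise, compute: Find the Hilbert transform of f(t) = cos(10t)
The Hilbert transform shifts each frequency component by -pi/2.
H{cos(wt)} = sin(wt)
With w = 10: H{cos(10t)} = sin(10t)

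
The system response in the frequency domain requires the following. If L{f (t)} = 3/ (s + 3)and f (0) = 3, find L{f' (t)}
L{f'(t)} = s·F(s) - f(0) = 3s/(s+3)-3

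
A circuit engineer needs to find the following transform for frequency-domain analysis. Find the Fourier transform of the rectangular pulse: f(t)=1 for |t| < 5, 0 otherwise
F(omega) = integral from -5 to 5 of e^(-j * omega * t) dt
= 2 * sin(5 * omega)/omega = 10 * sinc(5 * omega/pi)

Answer: 2 * sin(5 * omega)/omega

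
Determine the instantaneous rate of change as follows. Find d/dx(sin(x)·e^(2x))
Product rule: (fg)' = f'g + fg'
f = sin(x), f' = cos(x)
g = e^(2x), g' = 2·e^(2x)

Answer: cos(x)·e^(2x) + 2·sin(x)·e^(2x)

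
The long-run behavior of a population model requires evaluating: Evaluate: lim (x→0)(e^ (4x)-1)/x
L'Hôpital (0/0): lim 4e^(4x)/1 = 4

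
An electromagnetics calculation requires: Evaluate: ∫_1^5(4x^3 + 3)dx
Step 1: Find antiderivative F(x) = x^4 + 3x
Step 2: F(5) - F(1) = 640 - (4) = 636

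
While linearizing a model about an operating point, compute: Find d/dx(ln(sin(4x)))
Chain rule: d/dx[ln(u)] = u'/u where u = sin(4x)
u' = 4cos(4x)

Answer: (4cos(4x))/(sin(4x))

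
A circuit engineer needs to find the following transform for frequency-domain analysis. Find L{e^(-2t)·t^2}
First shifting: L{e^(at)f(t)}=F(s-a)
L{t^2}=2/s^3
Shift s → s+2: 2/(s+2)^3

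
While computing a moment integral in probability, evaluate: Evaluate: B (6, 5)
B(x,y)=Γ(x)Γ(y)/Γ(x+y)=(x-1)!(y-1)!/(x+y-1)!
B(6,5)=5!·4!/10!=1/1260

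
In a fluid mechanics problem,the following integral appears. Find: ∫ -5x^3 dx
Using power rule: ∫ -5x^3 dx=-5/4 x^4+C=(-5/4)x^4+C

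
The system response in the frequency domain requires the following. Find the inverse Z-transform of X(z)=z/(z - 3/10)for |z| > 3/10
Standard pair: z/(z-a) <-> a^n * u[n] for causal signals
With a=3/10: x[n]=(3/10)^n * u[n]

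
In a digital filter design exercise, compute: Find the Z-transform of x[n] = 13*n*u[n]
Z{n * u[n]}=z/(z-1)^2
By linearity: Z{13 * n * u[n]}=13z/(z-1)^2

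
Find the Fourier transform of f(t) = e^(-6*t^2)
The Fourier transform of a Gaussian e^(-a * t^2) is sqrt(pi/a) * e^(-omega^2/(4a)).
With a=6: F(omega)=sqrt(pi/6) * e^(-omega^2/24)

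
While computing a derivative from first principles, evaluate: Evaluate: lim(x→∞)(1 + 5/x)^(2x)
Rewrite as [(1+5/x)^x]^2.
lim(1+5/x)^x = e^5, so limit = (e^5)^2 = e^10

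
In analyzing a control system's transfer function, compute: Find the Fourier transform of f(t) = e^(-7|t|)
Using the standard pair: F{e^(-a|t|)} = 2a/(a^2 + omega^2)
With a = 7: F(omega) = 14/(49 + omega^2)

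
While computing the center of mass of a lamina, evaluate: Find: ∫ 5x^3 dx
Using power rule: ∫ 5x^3 dx=5/4 x^4+C=(5/4)x^4+C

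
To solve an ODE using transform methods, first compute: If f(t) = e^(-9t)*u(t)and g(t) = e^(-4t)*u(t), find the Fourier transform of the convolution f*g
By the convolution theorem: F{f*g} = F(omega)*G(omega)
F(omega) = 1/(9 + j*omega), G(omega) = 1/(4 + j*omega)
F{f*g} = 1/((9 + j*omega)(4 + j*omega))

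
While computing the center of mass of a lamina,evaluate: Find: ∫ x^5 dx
Using power rule: ∫ x^5 dx = 1/6 x^6 + C = (1/6)x^6 + C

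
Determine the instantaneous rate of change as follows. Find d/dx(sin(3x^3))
Chain rule: d/dx[sin(u)]=cos(u)·u' where u=3x^3
u'=9x^2

Answer: 9x^2·cos(3x^3)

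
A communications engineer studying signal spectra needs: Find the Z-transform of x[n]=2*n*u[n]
Z{n * u[n]} = z/(z-1)^2
By linearity: Z{2 * n * u[n]} = 2z/(z-1)^2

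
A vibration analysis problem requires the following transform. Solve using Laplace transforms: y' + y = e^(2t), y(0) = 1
Take L: sY - 1 + Y = 1/(s-2)
Y(s + 1) = 1/(s-2) + 1
Y = 1/((s-2)(s + 1)) + 1/(s + 1)
Partial fractions: 1/((s-2)(s + 1)) = (1/3)/(s-2) - (1/3)/(s + 1)
So Y = (1/3)/(s-2) + (2/3)/(s + 1)
Inverse Laplace transform (L^(-1){1/(s-2)} = e^(2t), L^(-1){1/(s + 1)} = e^(-t)):

Answer: y(t) = (1/3)·e^(2t) + (2/3)·e^(-t)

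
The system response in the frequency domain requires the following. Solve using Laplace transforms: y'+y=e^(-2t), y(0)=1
Take L: sY - 1+Y = 1/(s+2)
Y(s+1) = 1/(s+2)+1
Y = 1/((s+2)(s+1))+1/(s+1)
Partial fractions: 1/((s+2)(s+1)) = -1/(s+2)+1/(s+1)
So Y = -1/(s+2)+2/(s+1)
Inverse Laplace transform (L^(-1){1/(s+2)} = e^(-2t), L^(-1){1/(s+1)} = e^(-t)):

Answer: y(t) = -1·e^(-2t)+2·e^(-t)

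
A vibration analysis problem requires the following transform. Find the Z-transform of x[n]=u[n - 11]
Using the time-shift property: Z{u[n-11]} = z^(-11)*z/(z-1)
= z^(-10)/(z-1)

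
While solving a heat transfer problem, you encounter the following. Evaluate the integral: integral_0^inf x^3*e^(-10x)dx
This is a Gamma integral. Substitute u=10x (du=10 dx):
integral_0^inf x^3 * e^(-10x) dx=(1/10^4) integral_0^inf u^3 * e^(-u) du
=Gamma(4)/10^4=3!/10^4=6/10000

Answer: 3/5000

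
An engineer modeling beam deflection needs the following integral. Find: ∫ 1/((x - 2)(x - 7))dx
Partial fractions: 1/((x-2)(x-7)) = A/(x-2) + B/(x-7)
A = -1/5, B = 1/5
∫ [-1/5· 1/(x-2) + 1/5· 1/(x-7)] dx
= (1/5)[ln|x-7| - ln|x-2|] + C

Answer: (1/5)·ln|(x-7)/(x-2)| + C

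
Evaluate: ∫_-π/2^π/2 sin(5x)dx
Antiderivative: -cos(5x)/5
Evaluate at bounds: [-cos(5·π/2)/5] - [-cos(5·-π/2)/5]
= (-(0) + (0))/5 = 0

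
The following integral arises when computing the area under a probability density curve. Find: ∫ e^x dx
Since d/dx[e^x] = + e^x, we get 1e^x + C

Answer: e^x + C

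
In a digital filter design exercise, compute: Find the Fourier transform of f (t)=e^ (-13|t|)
Using the standard pair: F{e^(-a|t|)} = 2a/(a^2+omega^2)
With a = 13: F(omega) = 26/(169+omega^2)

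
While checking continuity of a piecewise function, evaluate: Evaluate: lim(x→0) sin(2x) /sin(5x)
sin(u) ≈ u for small u:
sin(2x)/sin(5x) ≈ 2x/(5x) = 2/5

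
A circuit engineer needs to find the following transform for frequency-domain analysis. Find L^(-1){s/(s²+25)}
L^(-1){s/(s² + w²)}=cos(wt)
Here w=5

Answer: cos(5t)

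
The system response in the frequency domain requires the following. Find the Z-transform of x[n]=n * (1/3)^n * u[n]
Using the property Z{n * a^n * u[n]} = az/(z-a)^2
With a = 1/3: X(z) = (1/3)z/(z - 1/3)^2, |z| > 1/3

Answer: (1/3)z/(z - 1/3)^2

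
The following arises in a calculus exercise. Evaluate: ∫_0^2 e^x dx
Antiderivative: e^x
Evaluate: (e^2-1)

Answer: e^2-1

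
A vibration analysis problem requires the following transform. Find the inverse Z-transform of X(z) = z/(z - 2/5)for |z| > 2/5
Standard pair: z/(z-a) <-> a^n*u[n] for causal signals
With a = 2/5: x[n] = (2/5)^n*u[n]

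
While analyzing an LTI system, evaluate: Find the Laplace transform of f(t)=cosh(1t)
L{cosh(at)} = s/(s²-a²)
L{cosh(1t)} = s/(s²-1)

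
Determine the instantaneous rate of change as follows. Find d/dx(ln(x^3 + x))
Chain rule: d/dx[ln(u)]=u'/u where u=x^3 + x
u'=3x^2 + 1

Answer: (3x^2 + 1)/(x^3 + x)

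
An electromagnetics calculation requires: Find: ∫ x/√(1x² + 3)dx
Let u=x² + 3, du=2x dx
∫ (1/2)·u^(-1/2) du=√u + C

Answer: √(x² + 3) + C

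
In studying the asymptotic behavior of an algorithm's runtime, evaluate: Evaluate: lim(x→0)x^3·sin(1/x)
Squeeze theorem: -|x^3| ≤ x^3·sin(1/x) ≤ |x^3|
Since x^3 → 0 as x → 0, by squeeze theorem the limit is 0

Answer: 0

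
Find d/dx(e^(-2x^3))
Chain rule: d/dx[e^u] = e^u · u' where u = -2x^3
u' = -6x^2

Answer: -6x^2·e^(-2x^3)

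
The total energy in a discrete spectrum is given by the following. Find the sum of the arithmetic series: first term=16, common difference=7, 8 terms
Last term: a_n = 16+(8-1)·7 = 65
Sum = n(a_1+a_n)/2 = 8(16+65)/2 = 324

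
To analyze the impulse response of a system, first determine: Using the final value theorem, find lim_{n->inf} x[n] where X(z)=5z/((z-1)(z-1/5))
Final value theorem: lim x[n]=lim_{z->1} (z-1) * X(z)
(z-1) * X(z)=5z/(z-1/5)
As z->1: 5/(1 - 1/5)=5/(4/5)=25/4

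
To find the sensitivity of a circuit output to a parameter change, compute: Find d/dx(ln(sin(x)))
Chain rule: d/dx[ln(u)] = u'/u where u = sin(x)
u' = cos(x)

Answer: (cos(x))/(sin(x))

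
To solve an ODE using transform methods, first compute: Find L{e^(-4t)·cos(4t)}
First shifting: L{e^(at)f(t)} = F(s-a)
L{cos(4t)} = s/(s²+16)
Shift: (s+4)/((s+4)²+16)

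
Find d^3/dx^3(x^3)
Apply power rule 3 times:
d^1: 3x^2
d^2: 6x
d^3: 6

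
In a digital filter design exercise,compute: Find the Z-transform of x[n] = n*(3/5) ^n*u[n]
Using the property Z{n * a^n * u[n]}=az/(z-a)^2
With a=3/5: X(z)=(3/5)z/(z - 3/5)^2, |z| > 3/5

Answer: (3/5)z/(z - 3/5)^2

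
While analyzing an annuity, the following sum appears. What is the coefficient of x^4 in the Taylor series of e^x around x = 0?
Taylor series of e^x = Σ x^n/n!
Coefficient of x^4 = 1/4! = 1/24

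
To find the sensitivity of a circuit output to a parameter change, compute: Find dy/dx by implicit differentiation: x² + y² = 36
Differentiate both sides: 2x+2y·(dy/dx) = 0
Solve: dy/dx = -2x/(2y) = -x/y

Answer: dy/dx = -x/y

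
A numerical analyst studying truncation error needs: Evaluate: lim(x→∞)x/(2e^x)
Apply L'Hôpital 1 times (∞/∞ each time):
Eventually get 1!/(2e^x) → 0

Answer: 0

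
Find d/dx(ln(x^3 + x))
Chain rule: d/dx[ln(u)]=u'/u where u=x^3 + x
u'=3x^2 + 1

Answer: (3x^2 + 1)/(x^3 + x)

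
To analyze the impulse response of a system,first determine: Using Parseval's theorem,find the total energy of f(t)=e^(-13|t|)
Parseval's theorem: E=integral |f(t)|^2 dt=(1/2pi) integral |F(omega)|^2 domega
E=integral_{-inf}^{inf} e^(-26|t|) dt=2 * integral_0^inf e^(-26t) dt=2/(2 * 13)=1/13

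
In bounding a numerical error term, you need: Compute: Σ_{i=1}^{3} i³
Using formula: Σ i^3=[n(n+1)/2]²=[3·4/2]²=36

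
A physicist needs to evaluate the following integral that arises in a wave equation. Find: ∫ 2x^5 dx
Using power rule: ∫ 2x^5 dx = 2/6 x^6 + C = (1/3)x^6 + C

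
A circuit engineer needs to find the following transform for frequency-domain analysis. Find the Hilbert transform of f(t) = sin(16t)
The Hilbert transform shifts each frequency component by -pi/2.
H{sin(wt)}=-cos(wt)
With w=16: H{sin(16t)}=-cos(16t)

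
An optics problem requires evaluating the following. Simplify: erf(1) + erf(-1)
erf is odd: erf(-1)=-erf(1)
erf(1) + erf(-1)=erf(1) - erf(1)=0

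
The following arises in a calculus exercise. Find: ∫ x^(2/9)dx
Power rule: ∫ x^(2/9) dx = x^(11/9)/(11/9)+C

Answer: (9/11)·x^(11/9)+C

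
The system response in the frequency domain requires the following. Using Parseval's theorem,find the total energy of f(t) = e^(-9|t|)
Parseval's theorem: E = integral |f(t)|^2 dt = (1/2pi) integral |F(omega)|^2 domega
E = integral_{-inf}^{inf} e^(-18|t|) dt = 2 * integral_0^inf e^(-18t) dt = 2/(2 * 9) = 1/9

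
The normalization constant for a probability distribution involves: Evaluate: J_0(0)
J_0(0)=1 (Bessel function of first kind at origin)

Answer: 1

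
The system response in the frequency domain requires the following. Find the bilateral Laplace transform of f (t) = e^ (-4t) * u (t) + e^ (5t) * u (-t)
For e^(-4t)*u(t): L = 1/(s + 4), Re(s) > -4
For e^(5t)*u(-t): L = -1/(s-5), Re(s) < 5
Combined: F(s) = 1/(s + 4) - 1/(s-5), -4 < Re(s) < 5

Answer: 1/(s + 4) - 1/(s-5), ROC: -4 < Re(s) < 5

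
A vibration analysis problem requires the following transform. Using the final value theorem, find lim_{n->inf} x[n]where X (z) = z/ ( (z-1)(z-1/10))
Final value theorem: lim x[n]=lim_{z->1} (z-1)*X(z)
(z-1)*X(z)=z/(z-1/10)
As z->1: 1/(1 - 1/10)=1/(9/10)=10/9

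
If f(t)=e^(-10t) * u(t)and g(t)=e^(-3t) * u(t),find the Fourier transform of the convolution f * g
By the convolution theorem: F{f*g} = F(omega)*G(omega)
F(omega) = 1/(10+j*omega), G(omega) = 1/(3+j*omega)
F{f*g} = 1/((10+j*omega)(3+j*omega))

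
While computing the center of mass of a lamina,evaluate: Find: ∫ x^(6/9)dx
Power rule: ∫ x^(2/3) dx=x^(5/3)/(5/3)+C

Answer: (3/5)·x^(5/3)+C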